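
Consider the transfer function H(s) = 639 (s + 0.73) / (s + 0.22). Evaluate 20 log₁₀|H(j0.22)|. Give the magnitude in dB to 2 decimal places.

|j0.22 + 0.73| = √(0.22² + 0.73²) = 0.7624
|j0.22 + 0.22| = √(0.22² + 0.22²) = 0.3111
|H(j0.22)| = 639 × 0.7624 / 0.3111 = 1565.9
20 log₁₀(1565.9) = 63.895 dB

63.90 dB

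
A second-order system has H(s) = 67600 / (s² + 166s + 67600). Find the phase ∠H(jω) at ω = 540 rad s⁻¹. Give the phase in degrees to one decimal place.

∠[(j540)² + 166(j540) + 67600] = ∠[-2.24e+05 + j89640] = 158.19°
∠H(j540) = −158.19° = -158.19°

-158.2°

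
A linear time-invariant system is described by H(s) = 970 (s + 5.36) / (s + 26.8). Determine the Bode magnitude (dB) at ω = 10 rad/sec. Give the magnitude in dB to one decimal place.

51.7 dB

|j10 + 5.36| = √(10² + 5.36²) = 11.35
|j10 + 26.8| = √(10² + 26.8²) = 28.6
|H(j10)| = 970 × 11.35 / 28.6 = 384.74
20 log₁₀(384.74) = 51.70 dB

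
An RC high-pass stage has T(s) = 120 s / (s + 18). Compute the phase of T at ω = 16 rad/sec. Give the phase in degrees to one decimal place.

48.4°

∠(j16) = 90.00°
∠(j16 + 18) = arctan(16/18) = 41.63°
∠T(j16) = 90.00° − 41.63° = 48.37°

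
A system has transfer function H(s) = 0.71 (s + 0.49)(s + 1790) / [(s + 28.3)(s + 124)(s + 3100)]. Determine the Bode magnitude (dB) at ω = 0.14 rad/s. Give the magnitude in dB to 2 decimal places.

|j0.14 + 0.49| = √(0.14² + 0.49²) = 0.5096
|j0.14 + 1790| = √(0.14² + 1790²) = 1790
|j0.14 + 28.3| = √(0.14² + 28.3²) = 28.3
|j0.14 + 124| = √(0.14² + 124²) = 124
|j0.14 + 3100| = √(0.14² + 3100²) = 3100
|H(j0.14)| = 0.71 × 0.5096 × 1790 / (28.3 × 124 × 3100) = 5.9535e-05
20 log₁₀(5.9535e-05) = -84.505 dB

-84.50 dB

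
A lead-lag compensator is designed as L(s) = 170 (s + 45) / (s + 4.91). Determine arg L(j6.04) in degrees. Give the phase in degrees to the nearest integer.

-43°

∠(j6.04 + 45) = arctan(6.04/45) = 7.64°
∠(j6.04 + 4.91) = arctan(6.04/4.91) = 50.89°
∠L(j6.04) = 7.64° − 50.89° = -43.25°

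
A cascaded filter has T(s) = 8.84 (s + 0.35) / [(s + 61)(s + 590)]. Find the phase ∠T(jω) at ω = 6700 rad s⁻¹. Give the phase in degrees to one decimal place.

-84.4°

∠(j6700 + 0.35) = arctan(6700/0.35) = 90.00°
∠(j6700 + 61) = arctan(6700/61) = 89.48°
∠(j6700 + 590) = arctan(6700/590) = 84.97°
∠T(j6700) = 90.00° − (89.48° + 84.97°) = -84.45°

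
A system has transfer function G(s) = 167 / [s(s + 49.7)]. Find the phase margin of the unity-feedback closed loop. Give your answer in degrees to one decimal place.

Gain crossover: |G(jω)| = 1 at ω ≈ 3.35 rad/s.
∠G(j3.35) = −90° − arctan(3.35/49.7) ≈ -93.86°
PM = 180° + (-93.86°) = 86.14°

86.1°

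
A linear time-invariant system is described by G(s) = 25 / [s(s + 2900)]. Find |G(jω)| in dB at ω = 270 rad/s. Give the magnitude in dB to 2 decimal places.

-89.95 dB

|j270 + 2900| = √(270² + 2900²) = 2913
|j270| = 270
|G(j270)| = 25 / (2913 × 270) = 3.1791e-05
20 log₁₀(3.1791e-05) = -89.954 dB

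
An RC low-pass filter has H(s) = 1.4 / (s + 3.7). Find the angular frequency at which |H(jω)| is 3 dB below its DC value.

For a single-pole low-pass, the −3 dB point is at the pole: ω = 3.7 rad/s.

3.7 rad/s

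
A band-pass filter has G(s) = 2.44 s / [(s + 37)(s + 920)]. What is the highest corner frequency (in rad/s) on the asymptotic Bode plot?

Break frequencies occur at each pole and zero magnitude: 37 rad/s, 920 rad/s.
The highest is 920 rad/s.

920 rad/s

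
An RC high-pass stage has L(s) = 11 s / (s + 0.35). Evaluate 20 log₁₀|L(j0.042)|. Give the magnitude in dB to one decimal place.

2.3 dB

|j0.042| = 0.042
|j0.042 + 0.35| = √(0.042² + 0.35²) = 0.3525
|L(j0.042)| = 11 × 0.042 / 0.3525 = 1.3106
20 log₁₀(1.3106) = 2.35 dB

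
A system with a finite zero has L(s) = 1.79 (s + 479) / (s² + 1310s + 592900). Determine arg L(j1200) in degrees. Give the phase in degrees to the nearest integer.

∠(j1200 + 479) = arctan(1200/479) = 68.24°
∠[(j1200)² + 1310(j1200) + 592900] = ∠[-8.471e+05 + j1.572e+06] = 118.32°
∠L(j1200) = 68.24° − 118.32° = -50.08°

-50°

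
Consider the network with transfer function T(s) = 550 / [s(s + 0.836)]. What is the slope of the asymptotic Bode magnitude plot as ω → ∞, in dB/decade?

-40 dB/decade

With 0 zeros and 2 poles, the high-frequency asymptotic slope is 20 × (0 − 2) = -40 dB/decade.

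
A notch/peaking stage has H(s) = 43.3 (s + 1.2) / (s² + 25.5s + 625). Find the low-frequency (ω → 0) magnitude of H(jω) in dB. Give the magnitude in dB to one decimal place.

H(0) = 43.3 × 1.2 / 625 = 0.083136
20 log₁₀(0.083136) = -21.60 dB

-21.6 dB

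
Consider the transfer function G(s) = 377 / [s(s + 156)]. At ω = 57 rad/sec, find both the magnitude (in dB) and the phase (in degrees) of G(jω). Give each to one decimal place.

|G| = -28.0 dB, ∠G = -110.1°

|j57 + 156| = √(57² + 156²) = 166.1
|j57| = 57
|G(j57)| = 377 / (166.1 × 57) = 0.039823
20 log₁₀(0.039823) = -28.00 dB
∠(j57 + 156) = arctan(57/156) = 20.07°
∠(j57) = 90.00°
∠G(j57) = − (20.07° + 90.00°) = -110.07°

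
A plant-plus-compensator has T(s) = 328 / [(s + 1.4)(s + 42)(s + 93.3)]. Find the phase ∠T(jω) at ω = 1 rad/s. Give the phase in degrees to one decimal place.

∠(j1 + 1.4) = arctan(1/1.4) = 35.54°
∠(j1 + 42) = arctan(1/42) = 1.36°
∠(j1 + 93.3) = arctan(1/93.3) = 0.61°
∠T(j1) = − (35.54° + 1.36° + 0.61°) = -37.52°

-37.5°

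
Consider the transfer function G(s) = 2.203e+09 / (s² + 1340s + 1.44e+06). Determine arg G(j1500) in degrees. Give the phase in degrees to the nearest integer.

-112°

∠[(j1500)² + 1340(j1500) + 1.44e+06] = ∠[-8.1e+05 + j2.01e+06] = 111.95°
∠G(j1500) = −111.95° = -111.95°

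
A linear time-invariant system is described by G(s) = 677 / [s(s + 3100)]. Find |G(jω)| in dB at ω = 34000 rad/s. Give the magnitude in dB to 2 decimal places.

-124.68 dB

|j34000 + 3100| = √(34000² + 3100²) = 3.414e+04
|j34000| = 3.4e+04
|G(j34000)| = 677 / (3.414e+04 × 3.4e+04) = 5.8322e-07
20 log₁₀(5.8322e-07) = -124.683 dB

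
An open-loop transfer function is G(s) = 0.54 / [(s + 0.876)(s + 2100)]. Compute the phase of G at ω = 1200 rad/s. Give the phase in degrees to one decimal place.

∠(j1200 + 0.876) = arctan(1200/0.876) = 89.96°
∠(j1200 + 2100) = arctan(1200/2100) = 29.74°
∠G(j1200) = − (89.96° + 29.74°) = -119.70°

-119.7°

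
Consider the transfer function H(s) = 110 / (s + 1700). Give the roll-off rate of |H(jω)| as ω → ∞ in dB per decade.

With 0 zeros and 1 pole, the high-frequency asymptotic slope is 20 × (0 − 1) = -20 dB/decade.

-20 dB/decade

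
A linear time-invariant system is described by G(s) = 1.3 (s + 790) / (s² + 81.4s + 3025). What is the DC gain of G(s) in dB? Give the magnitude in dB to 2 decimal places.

G(0) = 1.3 × 790 / 3025 = 0.3395
20 log₁₀(0.3395) = -9.383 dB

-9.38 dB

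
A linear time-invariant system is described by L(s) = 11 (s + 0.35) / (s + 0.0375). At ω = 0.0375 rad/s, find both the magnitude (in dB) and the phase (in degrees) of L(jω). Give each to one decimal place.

|j0.0375 + 0.35| = √(0.0375² + 0.35²) = 0.352
|j0.0375 + 0.0375| = √(0.0375² + 0.0375²) = 0.05303
|L(j0.0375)| = 11 × 0.352 / 0.05303 = 73.012
20 log₁₀(73.012) = 37.27 dB
∠(j0.0375 + 0.35) = arctan(0.0375/0.35) = 6.12°
∠(j0.0375 + 0.0375) = arctan(0.0375/0.0375) = 45.00°
∠L(j0.0375) = 6.12° − 45.00° = -38.88°

|L| = 37.3 dB, ∠L = -38.9°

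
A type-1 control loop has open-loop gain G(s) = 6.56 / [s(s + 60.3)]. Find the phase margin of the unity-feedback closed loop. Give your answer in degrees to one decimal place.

89.9 deg

Gain crossover: |G(jω)| = 1 at ω ≈ 0.109 rad/s.
∠G(j0.109) = −90° − arctan(0.109/60.3) ≈ -90.10°
PM = 180° + (-90.10°) = 89.90°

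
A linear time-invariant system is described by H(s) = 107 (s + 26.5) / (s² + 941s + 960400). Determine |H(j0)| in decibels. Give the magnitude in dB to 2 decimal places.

-50.60 dB

H(0) = 107 × 26.5 / 960400 = 0.0029524
20 log₁₀(0.0029524) = -50.596 dB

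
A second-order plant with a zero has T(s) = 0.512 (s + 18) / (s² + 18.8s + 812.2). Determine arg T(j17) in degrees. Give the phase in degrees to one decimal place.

∠(j17 + 18) = arctan(17/18) = 43.36°
∠[(j17)² + 18.8(j17) + 812.2] = ∠[523.2 + j319.6] = 31.42°
∠T(j17) = 43.36° − 31.42° = 11.94°

11.9°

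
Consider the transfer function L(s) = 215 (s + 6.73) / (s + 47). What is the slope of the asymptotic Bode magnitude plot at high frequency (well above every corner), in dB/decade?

0 dB/decade

With 1 zero and 1 pole, the high-frequency asymptotic slope is 20 × (1 − 1) = 0 dB/decade.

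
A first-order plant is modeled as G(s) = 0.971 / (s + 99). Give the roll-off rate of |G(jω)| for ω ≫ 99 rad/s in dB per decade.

With 0 zeros and 1 pole, the high-frequency asymptotic slope is 20 × (0 − 1) = -20 dB/decade.

-20 dB/decade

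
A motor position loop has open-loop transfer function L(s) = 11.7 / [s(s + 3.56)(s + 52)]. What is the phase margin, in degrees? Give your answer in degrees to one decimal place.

88.9°

Gain crossover: |L(jω)| = 1 at ω ≈ 0.0632 rad/sec.
∠L(j0.0632) = −90° − arctan(0.0632/3.56) − arctan(0.0632/52) ≈ -91.09°
PM = 180° + (-91.09°) = 88.91°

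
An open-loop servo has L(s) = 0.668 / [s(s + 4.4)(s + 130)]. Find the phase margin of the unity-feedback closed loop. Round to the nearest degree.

Gain crossover: |L(jω)| = 1 at ω ≈ 0.00117 rad s⁻¹.
∠L(j0.00117) = −90° − arctan(0.00117/4.4) − arctan(0.00117/130) ≈ -90.02°
PM = 180° + (-90.02°) = 89.98°

90 deg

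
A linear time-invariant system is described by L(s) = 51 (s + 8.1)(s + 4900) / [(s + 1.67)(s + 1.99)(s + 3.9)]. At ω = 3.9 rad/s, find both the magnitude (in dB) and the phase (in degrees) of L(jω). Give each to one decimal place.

|j3.9 + 8.1| = √(3.9² + 8.1²) = 8.99
|j3.9 + 4900| = √(3.9² + 4900²) = 4900
|j3.9 + 1.67| = √(3.9² + 1.67²) = 4.243
|j3.9 + 1.99| = √(3.9² + 1.99²) = 4.378
|j3.9 + 3.9| = √(3.9² + 3.9²) = 5.515
|L(j3.9)| = 51 × 8.99 × 4900 / (4.243 × 4.378 × 5.515) = 21929
20 log₁₀(21929) = 86.82 dB
∠(j3.9 + 8.1) = arctan(3.9/8.1) = 25.71°
∠(j3.9 + 4900) = arctan(3.9/4900) = 0.05°
∠(j3.9 + 1.67) = arctan(3.9/1.67) = 66.82°
∠(j3.9 + 1.99) = arctan(3.9/1.99) = 62.97°
∠(j3.9 + 3.9) = arctan(3.9/3.9) = 45.00°
∠L(j3.9) = 25.71° + 0.05° − (66.82° + 62.97° + 45.00°) = -149.03°

|L| = 86.8 dB, ∠L = -149.0°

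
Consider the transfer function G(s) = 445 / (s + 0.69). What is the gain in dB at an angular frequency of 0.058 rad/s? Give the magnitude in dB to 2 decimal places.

|j0.058 + 0.69| = √(0.058² + 0.69²) = 0.6924
|G(j0.058)| = 445 / 0.6924 = 642.66
20 log₁₀(642.66) = 56.160 dB

56.16 dB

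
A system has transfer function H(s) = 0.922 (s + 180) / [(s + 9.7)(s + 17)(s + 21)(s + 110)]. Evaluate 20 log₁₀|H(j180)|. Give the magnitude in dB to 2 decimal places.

|j180 + 180| = √(180² + 180²) = 254.6
|j180 + 9.7| = √(180² + 9.7²) = 180.3
|j180 + 17| = √(180² + 17²) = 180.8
|j180 + 21| = √(180² + 21²) = 181.2
|j180 + 110| = √(180² + 110²) = 211
|H(j180)| = 0.922 × 254.6 / (180.3 × 180.8 × 181.2 × 211) = 1.8838e-07
20 log₁₀(1.8838e-07) = -134.499 dB

-134.50 dB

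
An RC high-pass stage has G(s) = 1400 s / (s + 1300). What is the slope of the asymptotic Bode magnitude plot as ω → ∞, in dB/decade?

0 dB/decade

With 1 zero and 1 pole, the high-frequency asymptotic slope is 20 × (1 − 1) = 0 dB/decade.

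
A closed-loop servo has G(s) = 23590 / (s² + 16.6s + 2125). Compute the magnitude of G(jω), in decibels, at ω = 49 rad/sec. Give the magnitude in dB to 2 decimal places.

28.78 dB

|(j49)² + 16.6(j49) + 2125| = |-276 + j813.4| = 859
|G(j49)| = 23590 / 859 = 27.464
20 log₁₀(27.464) = 28.775 dB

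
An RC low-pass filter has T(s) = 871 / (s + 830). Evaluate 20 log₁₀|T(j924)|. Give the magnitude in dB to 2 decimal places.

|j924 + 830| = √(924² + 830²) = 1242
|T(j924)| = 871 / 1242 = 0.70126
20 log₁₀(0.70126) = -3.082 dB

-3.08 dB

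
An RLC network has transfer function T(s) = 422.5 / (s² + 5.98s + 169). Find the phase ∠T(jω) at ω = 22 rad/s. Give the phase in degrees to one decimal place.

∠[(j22)² + 5.98(j22) + 169] = ∠[-315 + j131.56] = 157.33°
∠T(j22) = −157.33° = -157.33°

-157.3°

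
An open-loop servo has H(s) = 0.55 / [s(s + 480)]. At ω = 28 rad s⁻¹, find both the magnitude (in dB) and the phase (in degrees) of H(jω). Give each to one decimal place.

|H| = -87.8 dB, ∠H = -93.3°

|j28 + 480| = √(28² + 480²) = 480.8
|j28| = 28
|H(j28)| = 0.55 / (480.8 × 28) = 4.0853e-05
20 log₁₀(4.0853e-05) = -87.78 dB
∠(j28 + 480) = arctan(28/480) = 3.34°
∠(j28) = 90.00°
∠H(j28) = − (3.34° + 90.00°) = -93.34°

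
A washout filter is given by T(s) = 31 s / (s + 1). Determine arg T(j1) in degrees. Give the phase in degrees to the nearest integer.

∠(j1) = 90.00°
∠(j1 + 1) = arctan(1/1) = 45.00°
∠T(j1) = 90.00° − 45.00° = 45.00°

45°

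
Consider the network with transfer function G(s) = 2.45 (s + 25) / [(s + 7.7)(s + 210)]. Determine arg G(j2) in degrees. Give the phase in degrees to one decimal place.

∠(j2 + 25) = arctan(2/25) = 4.57°
∠(j2 + 7.7) = arctan(2/7.7) = 14.56°
∠(j2 + 210) = arctan(2/210) = 0.55°
∠G(j2) = 4.57° − (14.56° + 0.55°) = -10.53°

-10.5°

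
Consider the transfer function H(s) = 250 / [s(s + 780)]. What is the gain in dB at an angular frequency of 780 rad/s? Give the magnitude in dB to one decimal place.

|j780 + 780| = √(780² + 780²) = 1103
|j780| = 780
|H(j780)| = 250 / (1103 × 780) = 0.00029056
20 log₁₀(0.00029056) = -70.74 dB

-70.7 dB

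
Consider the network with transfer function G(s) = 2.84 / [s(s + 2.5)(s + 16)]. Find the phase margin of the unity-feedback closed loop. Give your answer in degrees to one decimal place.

88.1 deg

Gain crossover: |G(jω)| = 1 at ω ≈ 0.071 rad/s.
∠G(j0.071) = −90° − arctan(0.071/2.5) − arctan(0.071/16) ≈ -91.88°
PM = 180° + (-91.88°) = 88.12°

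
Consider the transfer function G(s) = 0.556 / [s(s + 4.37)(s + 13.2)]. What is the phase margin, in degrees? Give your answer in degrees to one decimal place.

89.8°

Gain crossover: |G(jω)| = 1 at ω ≈ 0.00964 rad/sec.
∠G(j0.00964) = −90° − arctan(0.00964/4.37) − arctan(0.00964/13.2) ≈ -90.17°
PM = 180° + (-90.17°) = 89.83°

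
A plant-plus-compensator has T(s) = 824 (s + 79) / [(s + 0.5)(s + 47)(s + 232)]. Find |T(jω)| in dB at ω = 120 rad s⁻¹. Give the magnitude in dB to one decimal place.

|j120 + 79| = √(120² + 79²) = 143.7
|j120 + 0.5| = √(120² + 0.5²) = 120
|j120 + 47| = √(120² + 47²) = 128.9
|j120 + 232| = √(120² + 232²) = 261.2
|T(j120)| = 824 × 143.7 / (120 × 128.9 × 261.2) = 0.029307
20 log₁₀(0.029307) = -30.66 dB

-30.7 dB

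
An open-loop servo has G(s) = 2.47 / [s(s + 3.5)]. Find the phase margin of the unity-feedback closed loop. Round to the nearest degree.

Gain crossover: |G(jω)| = 1 at ω ≈ 0.692 rad/s.
∠G(j0.692) = −90° − arctan(0.692/3.5) ≈ -101.19°
PM = 180° + (-101.19°) = 78.81°

79°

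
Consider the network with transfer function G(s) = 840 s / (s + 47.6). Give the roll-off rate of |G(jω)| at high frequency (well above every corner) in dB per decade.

0 dB/decade

With 1 zero and 1 pole, the high-frequency asymptotic slope is 20 × (1 − 1) = 0 dB/decade.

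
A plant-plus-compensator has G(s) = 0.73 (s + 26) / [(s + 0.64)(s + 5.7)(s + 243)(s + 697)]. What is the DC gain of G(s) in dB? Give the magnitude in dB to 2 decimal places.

G(0) = 0.73 × 26 / (0.64 × 5.7 × 243 × 697) = 3.0719e-05
20 log₁₀(3.0719e-05) = -90.252 dB

-90.25 dB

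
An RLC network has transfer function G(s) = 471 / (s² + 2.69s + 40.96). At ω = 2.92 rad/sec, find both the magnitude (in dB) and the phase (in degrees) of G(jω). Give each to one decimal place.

|G| = 23.0 dB, ∠G = -13.6 deg

|(j2.92)² + 2.69(j2.92) + 40.96| = |32.434 + j7.8548| = 33.37
|G(j2.92)| = 471 / 33.37 = 14.114
20 log₁₀(14.114) = 22.99 dB
∠[(j2.92)² + 2.69(j2.92) + 40.96] = ∠[32.434 + j7.8548] = 13.61°
∠G(j2.92) = −13.61° = -13.61°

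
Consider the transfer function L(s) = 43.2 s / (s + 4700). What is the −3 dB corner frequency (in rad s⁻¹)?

4700 rad s⁻¹

For a single-pole high-pass, the −3 dB point is at the pole: ω = 4700 rad s⁻¹.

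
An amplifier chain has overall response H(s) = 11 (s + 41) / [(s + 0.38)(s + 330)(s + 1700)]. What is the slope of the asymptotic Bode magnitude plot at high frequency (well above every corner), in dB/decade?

With 1 zero and 3 poles, the high-frequency asymptotic slope is 20 × (1 − 3) = -40 dB/decade.

-40 dB/decade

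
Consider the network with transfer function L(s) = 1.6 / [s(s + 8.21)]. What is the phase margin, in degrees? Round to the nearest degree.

Gain crossover: |L(jω)| = 1 at ω ≈ 0.195 rad s⁻¹.
∠L(j0.195) = −90° − arctan(0.195/8.21) ≈ -91.36°
PM = 180° + (-91.36°) = 88.64°

89°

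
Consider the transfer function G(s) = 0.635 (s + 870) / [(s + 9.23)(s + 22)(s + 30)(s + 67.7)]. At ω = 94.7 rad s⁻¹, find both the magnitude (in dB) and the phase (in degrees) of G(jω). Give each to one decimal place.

|G| = -105.7 dB, ∠G = -282.0°

|j94.7 + 870| = √(94.7² + 870²) = 875.1
|j94.7 + 9.23| = √(94.7² + 9.23²) = 95.15
|j94.7 + 22| = √(94.7² + 22²) = 97.22
|j94.7 + 30| = √(94.7² + 30²) = 99.34
|j94.7 + 67.7| = √(94.7² + 67.7²) = 116.4
|G(j94.7)| = 0.635 × 875.1 / (95.15 × 97.22 × 99.34 × 116.4) = 5.1949e-06
20 log₁₀(5.1949e-06) = -105.69 dB
∠(j94.7 + 870) = arctan(94.7/870) = 6.21°
∠(j94.7 + 9.23) = arctan(94.7/9.23) = 84.43°
∠(j94.7 + 22) = arctan(94.7/22) = 76.92°
∠(j94.7 + 30) = arctan(94.7/30) = 72.42°
∠(j94.7 + 67.7) = arctan(94.7/67.7) = 54.44°
∠G(j94.7) = 6.21° − (84.43° + 76.92° + 72.42° + 54.44°) = -282.00°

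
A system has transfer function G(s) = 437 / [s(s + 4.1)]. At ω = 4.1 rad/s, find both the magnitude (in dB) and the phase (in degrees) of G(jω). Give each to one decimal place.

|G| = 25.3 dB, ∠G = -135.0°

|j4.1 + 4.1| = √(4.1² + 4.1²) = 5.798
|j4.1| = 4.1
|G(j4.1)| = 437 / (5.798 × 4.1) = 18.382
20 log₁₀(18.382) = 25.29 dB
∠(j4.1 + 4.1) = arctan(4.1/4.1) = 45.00°
∠(j4.1) = 90.00°
∠G(j4.1) = − (45.00° + 90.00°) = -135.00°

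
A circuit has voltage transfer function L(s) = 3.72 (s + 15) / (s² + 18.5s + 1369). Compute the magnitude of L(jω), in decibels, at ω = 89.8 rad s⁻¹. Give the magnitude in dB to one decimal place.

|j89.8 + 15| = √(89.8² + 15²) = 91.04
|(j89.8)² + 18.5(j89.8) + 1369| = |-6695 + j1661.3| = 6898
|L(j89.8)| = 3.72 × 91.04 / 6898 = 0.049098
20 log₁₀(0.049098) = -26.18 dB

-26.2 dB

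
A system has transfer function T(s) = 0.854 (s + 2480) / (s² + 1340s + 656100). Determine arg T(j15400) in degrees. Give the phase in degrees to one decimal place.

-94.2°

∠(j15400 + 2480) = arctan(15400/2480) = 80.85°
∠[(j15400)² + 1340(j15400) + 656100] = ∠[-2.365e+08 + j2.0636e+07] = 175.01°
∠T(j15400) = 80.85° − 175.01° = -94.16°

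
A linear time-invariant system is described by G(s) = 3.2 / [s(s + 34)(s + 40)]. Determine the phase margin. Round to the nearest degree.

Gain crossover: |G(jω)| = 1 at ω ≈ 0.00235 rad s⁻¹.
∠G(j0.00235) = −90° − arctan(0.00235/34) − arctan(0.00235/40) ≈ -90.01°
PM = 180° + (-90.01°) = 89.99°

90°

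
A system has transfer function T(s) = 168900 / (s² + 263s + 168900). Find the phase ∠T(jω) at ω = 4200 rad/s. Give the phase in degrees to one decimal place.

∠[(j4200)² + 263(j4200) + 168900] = ∠[-1.7471e+07 + j1.1046e+06] = 176.38°
∠T(j4200) = −176.38° = -176.38°

-176.4°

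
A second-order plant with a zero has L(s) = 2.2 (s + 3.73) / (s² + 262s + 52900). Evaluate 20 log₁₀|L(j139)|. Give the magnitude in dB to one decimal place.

-44.2 dB

|j139 + 3.73| = √(139² + 3.73²) = 139.1
|(j139)² + 262(j139) + 52900| = |33579 + j36418| = 4.954e+04
|L(j139)| = 2.2 × 139.1 / 4.954e+04 = 0.0061755
20 log₁₀(0.0061755) = -44.19 dB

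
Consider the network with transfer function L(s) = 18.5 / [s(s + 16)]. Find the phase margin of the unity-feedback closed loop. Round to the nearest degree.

Gain crossover: |L(jω)| = 1 at ω ≈ 1.15 rad s⁻¹.
∠L(j1.15) = −90° − arctan(1.15/16) ≈ -94.12°
PM = 180° + (-94.12°) = 85.88°

86°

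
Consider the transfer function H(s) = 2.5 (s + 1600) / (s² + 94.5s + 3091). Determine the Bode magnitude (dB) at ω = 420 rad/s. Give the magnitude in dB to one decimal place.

-32.7 dB

|j420 + 1600| = √(420² + 1600²) = 1654
|(j420)² + 94.5(j420) + 3091| = |-1.7331e+05 + j39690| = 1.778e+05
|H(j420)| = 2.5 × 1654 / 1.778e+05 = 0.02326
20 log₁₀(0.02326) = -32.67 dB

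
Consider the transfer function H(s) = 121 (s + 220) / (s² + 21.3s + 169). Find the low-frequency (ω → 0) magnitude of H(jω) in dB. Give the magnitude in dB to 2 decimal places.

43.95 dB

H(0) = 121 × 220 / 169 = 157.51
20 log₁₀(157.51) = 43.946 dB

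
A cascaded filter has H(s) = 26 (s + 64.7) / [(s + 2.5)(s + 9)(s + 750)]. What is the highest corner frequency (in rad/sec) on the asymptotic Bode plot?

750 rad/sec

Break frequencies occur at each pole and zero magnitude: 2.5 rad/sec, 9 rad/sec, 64.7 rad/sec, 750 rad/sec.
The highest is 750 rad/sec.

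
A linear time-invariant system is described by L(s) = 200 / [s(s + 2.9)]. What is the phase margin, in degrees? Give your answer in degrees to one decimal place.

11.7°

Gain crossover: |L(jω)| = 1 at ω ≈ 14 rad/s.
∠L(j14) = −90° − arctan(14/2.9) ≈ -168.29°
PM = 180° + (-168.29°) = 11.71°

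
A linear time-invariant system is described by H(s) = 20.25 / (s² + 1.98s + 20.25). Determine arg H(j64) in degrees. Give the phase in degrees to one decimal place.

-178.2°

∠[(j64)² + 1.98(j64) + 20.25] = ∠[-4075.8 + j126.72] = 178.22°
∠H(j64) = −178.22° = -178.22°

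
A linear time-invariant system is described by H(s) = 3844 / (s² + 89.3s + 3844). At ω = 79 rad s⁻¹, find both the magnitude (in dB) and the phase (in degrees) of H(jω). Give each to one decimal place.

|(j79)² + 89.3(j79) + 3844| = |-2397 + j7054.7| = 7451
|H(j79)| = 3844 / 7451 = 0.51592
20 log₁₀(0.51592) = -5.75 dB
∠[(j79)² + 89.3(j79) + 3844] = ∠[-2397 + j7054.7] = 108.77°
∠H(j79) = −108.77° = -108.77°

|H| = -5.7 dB, ∠H = -108.8°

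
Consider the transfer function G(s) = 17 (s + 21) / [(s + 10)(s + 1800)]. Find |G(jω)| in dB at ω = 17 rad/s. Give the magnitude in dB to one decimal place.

|j17 + 21| = √(17² + 21²) = 27.02
|j17 + 10| = √(17² + 10²) = 19.72
|j17 + 1800| = √(17² + 1800²) = 1800
|G(j17)| = 17 × 27.02 / (19.72 × 1800) = 0.012937
20 log₁₀(0.012937) = -37.76 dB

-37.8 dB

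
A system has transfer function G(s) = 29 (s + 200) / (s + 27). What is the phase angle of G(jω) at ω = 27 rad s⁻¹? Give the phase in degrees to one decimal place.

∠(j27 + 200) = arctan(27/200) = 7.69°
∠(j27 + 27) = arctan(27/27) = 45.00°
∠G(j27) = 7.69° − 45.00° = -37.31°

-37.3°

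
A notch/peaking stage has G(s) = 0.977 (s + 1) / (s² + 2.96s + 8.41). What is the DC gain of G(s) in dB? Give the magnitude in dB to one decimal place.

G(0) = 0.977 × 1 / 8.41 = 0.11617
20 log₁₀(0.11617) = -18.70 dB

-18.7 dB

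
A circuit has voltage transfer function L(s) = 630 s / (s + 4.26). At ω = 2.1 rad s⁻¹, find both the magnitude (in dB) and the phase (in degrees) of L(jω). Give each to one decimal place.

|L| = 48.9 dB, ∠L = 63.8°

|j2.1| = 2.1
|j2.1 + 4.26| = √(2.1² + 4.26²) = 4.749
|L(j2.1)| = 630 × 2.1 / 4.749 = 278.56
20 log₁₀(278.56) = 48.90 dB
∠(j2.1) = 90.00°
∠(j2.1 + 4.26) = arctan(2.1/4.26) = 26.24°
∠L(j2.1) = 90.00° − 26.24° = 63.76°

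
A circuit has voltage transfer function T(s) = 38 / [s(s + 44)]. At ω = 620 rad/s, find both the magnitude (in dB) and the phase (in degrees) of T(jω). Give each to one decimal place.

|T| = -80.1 dB, ∠T = -175.9°

|j620 + 44| = √(620² + 44²) = 621.6
|j620| = 620
|T(j620)| = 38 / (621.6 × 620) = 9.8607e-05
20 log₁₀(9.8607e-05) = -80.12 dB
∠(j620 + 44) = arctan(620/44) = 85.94°
∠(j620) = 90.00°
∠T(j620) = − (85.94° + 90.00°) = -175.94°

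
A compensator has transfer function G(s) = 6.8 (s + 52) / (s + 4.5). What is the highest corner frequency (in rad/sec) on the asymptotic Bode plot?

Break frequencies occur at each pole and zero magnitude: 4.5 rad/sec, 52 rad/sec.
The highest is 52 rad/sec.

52 rad/sec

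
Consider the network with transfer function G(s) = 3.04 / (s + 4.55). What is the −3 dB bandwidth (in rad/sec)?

For a single-pole low-pass, the −3 dB point is at the pole: ω = 4.55 rad/sec.

4.55 rad/sec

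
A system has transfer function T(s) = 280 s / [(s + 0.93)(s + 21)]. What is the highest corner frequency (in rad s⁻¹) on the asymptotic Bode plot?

21 rad s⁻¹

Break frequencies occur at each pole and zero magnitude: 0.93 rad s⁻¹, 21 rad s⁻¹.
The highest is 21 rad s⁻¹.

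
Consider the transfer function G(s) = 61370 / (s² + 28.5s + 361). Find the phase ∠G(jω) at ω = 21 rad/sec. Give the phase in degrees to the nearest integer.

-98 deg

∠[(j21)² + 28.5(j21) + 361] = ∠[-80 + j598.5] = 97.61°
∠G(j21) = −97.61° = -97.61°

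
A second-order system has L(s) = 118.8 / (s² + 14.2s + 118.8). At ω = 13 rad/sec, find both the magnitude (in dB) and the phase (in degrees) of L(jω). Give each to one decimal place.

|(j13)² + 14.2(j13) + 118.8| = |-50.2 + j184.6| = 191.3
|L(j13)| = 118.8 / 191.3 = 0.621
20 log₁₀(0.621) = -4.14 dB
∠[(j13)² + 14.2(j13) + 118.8] = ∠[-50.2 + j184.6] = 105.21°
∠L(j13) = −105.21° = -105.21°

|L| = -4.1 dB, ∠L = -105.2 deg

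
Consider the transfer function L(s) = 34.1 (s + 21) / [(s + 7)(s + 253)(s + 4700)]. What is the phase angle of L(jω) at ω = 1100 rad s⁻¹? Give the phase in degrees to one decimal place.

∠(j1100 + 21) = arctan(1100/21) = 88.91°
∠(j1100 + 7) = arctan(1100/7) = 89.64°
∠(j1100 + 253) = arctan(1100/253) = 77.05°
∠(j1100 + 4700) = arctan(1100/4700) = 13.17°
∠L(j1100) = 88.91° − (89.64° + 77.05° + 13.17°) = -90.95°

-90.9 deg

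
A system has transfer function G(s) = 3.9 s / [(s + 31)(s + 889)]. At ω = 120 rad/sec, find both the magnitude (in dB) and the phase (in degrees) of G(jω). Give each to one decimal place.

|G| = -47.5 dB, ∠G = 6.8 deg

|j120| = 120
|j120 + 31| = √(120² + 31²) = 123.9
|j120 + 889| = √(120² + 889²) = 897.1
|G(j120)| = 3.9 × 120 / (123.9 × 897.1) = 0.0042093
20 log₁₀(0.0042093) = -47.52 dB
∠(j120) = 90.00°
∠(j120 + 31) = arctan(120/31) = 75.52°
∠(j120 + 889) = arctan(120/889) = 7.69°
∠G(j120) = 90.00° − (75.52° + 7.69°) = 6.80°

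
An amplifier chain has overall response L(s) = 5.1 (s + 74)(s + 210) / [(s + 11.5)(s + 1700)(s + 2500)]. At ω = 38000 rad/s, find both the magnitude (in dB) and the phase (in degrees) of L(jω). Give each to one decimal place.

|L| = -77.5 dB, ∠L = -84.1°

|j38000 + 74| = √(38000² + 74²) = 3.8e+04
|j38000 + 210| = √(38000² + 210²) = 3.8e+04
|j38000 + 11.5| = √(38000² + 11.5²) = 3.8e+04
|j38000 + 1700| = √(38000² + 1700²) = 3.804e+04
|j38000 + 2500| = √(38000² + 2500²) = 3.808e+04
|L(j38000)| = 5.1 × 3.8e+04 × 3.8e+04 / (3.8e+04 × 3.804e+04 × 3.808e+04) = 0.00013379
20 log₁₀(0.00013379) = -77.47 dB
∠(j38000 + 74) = arctan(38000/74) = 89.89°
∠(j38000 + 210) = arctan(38000/210) = 89.68°
∠(j38000 + 11.5) = arctan(38000/11.5) = 89.98°
∠(j38000 + 1700) = arctan(38000/1700) = 87.44°
∠(j38000 + 2500) = arctan(38000/2500) = 86.24°
∠L(j38000) = 89.89° + 89.68° − (89.98° + 87.44° + 86.24°) = -84.09°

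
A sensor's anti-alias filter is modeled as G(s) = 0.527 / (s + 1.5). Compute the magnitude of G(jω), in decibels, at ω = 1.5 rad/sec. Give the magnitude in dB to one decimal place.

-12.1 dB

|j1.5 + 1.5| = √(1.5² + 1.5²) = 2.121
|G(j1.5)| = 0.527 / 2.121 = 0.24843
20 log₁₀(0.24843) = -12.10 dB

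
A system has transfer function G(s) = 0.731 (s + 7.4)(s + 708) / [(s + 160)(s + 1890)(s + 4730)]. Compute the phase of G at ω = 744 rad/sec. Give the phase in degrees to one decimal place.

∠(j744 + 7.4) = arctan(744/7.4) = 89.43°
∠(j744 + 708) = arctan(744/708) = 46.42°
∠(j744 + 160) = arctan(744/160) = 77.86°
∠(j744 + 1890) = arctan(744/1890) = 21.49°
∠(j744 + 4730) = arctan(744/4730) = 8.94°
∠G(j744) = 89.43° + 46.42° − (77.86° + 21.49° + 8.94°) = 27.56°

27.6°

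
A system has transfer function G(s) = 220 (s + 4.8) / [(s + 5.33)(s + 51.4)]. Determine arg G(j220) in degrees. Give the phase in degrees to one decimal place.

-76.7°

∠(j220 + 4.8) = arctan(220/4.8) = 88.75°
∠(j220 + 5.33) = arctan(220/5.33) = 88.61°
∠(j220 + 51.4) = arctan(220/51.4) = 76.85°
∠G(j220) = 88.75° − (88.61° + 76.85°) = -76.71°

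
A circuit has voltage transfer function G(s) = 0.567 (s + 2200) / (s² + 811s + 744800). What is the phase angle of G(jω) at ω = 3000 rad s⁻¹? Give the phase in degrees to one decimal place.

-109.8°

∠(j3000 + 2200) = arctan(3000/2200) = 53.75°
∠[(j3000)² + 811(j3000) + 744800] = ∠[-8.2552e+06 + j2.433e+06] = 163.58°
∠G(j3000) = 53.75° − 163.58° = -109.83°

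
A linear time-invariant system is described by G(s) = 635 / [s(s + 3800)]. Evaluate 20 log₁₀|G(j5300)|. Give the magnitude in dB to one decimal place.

-94.7 dB

|j5300 + 3800| = √(5300² + 3800²) = 6522
|j5300| = 5300
|G(j5300)| = 635 / (6522 × 5300) = 1.8372e-05
20 log₁₀(1.8372e-05) = -94.72 dB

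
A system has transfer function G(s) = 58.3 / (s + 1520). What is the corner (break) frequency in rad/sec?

The single real pole at s = −1520 gives a corner at ω = 1520 rad/sec.

1520 rad/sec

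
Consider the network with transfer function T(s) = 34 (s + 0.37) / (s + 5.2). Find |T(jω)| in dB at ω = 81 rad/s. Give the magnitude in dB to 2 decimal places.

30.61 dB

|j81 + 0.37| = √(81² + 0.37²) = 81
|j81 + 5.2| = √(81² + 5.2²) = 81.17
|T(j81)| = 34 × 81 / 81.17 = 33.931
20 log₁₀(33.931) = 30.612 dB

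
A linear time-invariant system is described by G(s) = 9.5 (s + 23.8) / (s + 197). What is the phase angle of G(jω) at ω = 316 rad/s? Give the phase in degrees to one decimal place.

27.6°

∠(j316 + 23.8) = arctan(316/23.8) = 85.69°
∠(j316 + 197) = arctan(316/197) = 58.06°
∠G(j316) = 85.69° − 58.06° = 27.63°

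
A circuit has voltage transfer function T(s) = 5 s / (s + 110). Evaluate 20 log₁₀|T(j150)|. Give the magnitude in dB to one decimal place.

|j150| = 150
|j150 + 110| = √(150² + 110²) = 186
|T(j150)| = 5 × 150 / 186 = 4.032
20 log₁₀(4.032) = 12.11 dB

12.1 dB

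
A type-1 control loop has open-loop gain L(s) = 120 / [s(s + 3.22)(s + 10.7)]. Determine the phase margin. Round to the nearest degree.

37°

Gain crossover: |L(jω)| = 1 at ω ≈ 2.62 rad/sec.
∠L(j2.62) = −90° − arctan(2.62/3.22) − arctan(2.62/10.7) ≈ -142.94°
PM = 180° + (-142.94°) = 37.06°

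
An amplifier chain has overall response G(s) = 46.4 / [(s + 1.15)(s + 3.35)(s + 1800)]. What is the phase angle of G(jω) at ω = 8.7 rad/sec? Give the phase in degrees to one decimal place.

-151.7°

∠(j8.7 + 1.15) = arctan(8.7/1.15) = 82.47°
∠(j8.7 + 3.35) = arctan(8.7/3.35) = 68.94°
∠(j8.7 + 1800) = arctan(8.7/1800) = 0.28°
∠G(j8.7) = − (82.47° + 68.94° + 0.28°) = -151.69°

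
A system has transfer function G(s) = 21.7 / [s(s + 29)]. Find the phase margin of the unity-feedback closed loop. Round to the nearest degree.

Gain crossover: |G(jω)| = 1 at ω ≈ 0.748 rad/sec.
∠G(j0.748) = −90° − arctan(0.748/29) ≈ -91.48°
PM = 180° + (-91.48°) = 88.52°

89°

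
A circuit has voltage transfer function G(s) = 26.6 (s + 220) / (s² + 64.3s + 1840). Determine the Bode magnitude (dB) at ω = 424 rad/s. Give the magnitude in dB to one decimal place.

-23.0 dB

|j424 + 220| = √(424² + 220²) = 477.7
|(j424)² + 64.3(j424) + 1840| = |-1.7794e+05 + j27263| = 1.8e+05
|G(j424)| = 26.6 × 477.7 / 1.8e+05 = 0.070585
20 log₁₀(0.070585) = -23.03 dB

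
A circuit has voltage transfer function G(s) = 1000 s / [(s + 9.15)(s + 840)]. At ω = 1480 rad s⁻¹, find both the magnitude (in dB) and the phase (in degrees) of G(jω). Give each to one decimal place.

|G| = -4.6 dB, ∠G = -60.1°

|j1480| = 1480
|j1480 + 9.15| = √(1480² + 9.15²) = 1480
|j1480 + 840| = √(1480² + 840²) = 1702
|G(j1480)| = 1000 × 1480 / (1480 × 1702) = 0.58761
20 log₁₀(0.58761) = -4.62 dB
∠(j1480) = 90.00°
∠(j1480 + 9.15) = arctan(1480/9.15) = 89.65°
∠(j1480 + 840) = arctan(1480/840) = 60.42°
∠G(j1480) = 90.00° − (89.65° + 60.42°) = -60.07°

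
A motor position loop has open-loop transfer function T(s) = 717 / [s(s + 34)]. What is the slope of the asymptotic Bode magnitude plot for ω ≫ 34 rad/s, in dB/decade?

With 0 zeros and 2 poles, the high-frequency asymptotic slope is 20 × (0 − 2) = -40 dB/decade.

-40 dB/decade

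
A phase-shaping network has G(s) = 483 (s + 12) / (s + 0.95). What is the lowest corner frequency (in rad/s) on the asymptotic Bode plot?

0.95 rad/s

Break frequencies occur at each pole and zero magnitude: 0.95 rad/s, 12 rad/s.
The lowest is 0.95 rad/s.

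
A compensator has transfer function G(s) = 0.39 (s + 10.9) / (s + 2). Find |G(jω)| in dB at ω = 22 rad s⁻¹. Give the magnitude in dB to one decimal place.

-7.3 dB

|j22 + 10.9| = √(22² + 10.9²) = 24.55
|j22 + 2| = √(22² + 2²) = 22.09
|G(j22)| = 0.39 × 24.55 / 22.09 = 0.43346
20 log₁₀(0.43346) = -7.26 dB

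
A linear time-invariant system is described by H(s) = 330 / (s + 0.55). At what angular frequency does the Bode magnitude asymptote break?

The single real pole at s = −0.55 gives a corner at ω = 0.55 rad/sec.

0.55 rad/sec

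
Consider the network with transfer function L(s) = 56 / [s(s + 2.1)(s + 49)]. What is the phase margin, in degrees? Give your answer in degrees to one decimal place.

Gain crossover: |L(jω)| = 1 at ω ≈ 0.528 rad/s.
∠L(j0.528) = −90° − arctan(0.528/2.1) − arctan(0.528/49) ≈ -104.72°
PM = 180° + (-104.72°) = 75.28°

75.3°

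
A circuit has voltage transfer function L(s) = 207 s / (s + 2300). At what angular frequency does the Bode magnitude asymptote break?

2300 rad/s

The single real pole at s = −2300 gives a corner at ω = 2300 rad/s.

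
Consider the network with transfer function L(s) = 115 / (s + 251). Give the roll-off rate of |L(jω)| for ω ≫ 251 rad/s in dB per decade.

-20 dB/decade

With 0 zeros and 1 pole, the high-frequency asymptotic slope is 20 × (0 − 1) = -20 dB/decade.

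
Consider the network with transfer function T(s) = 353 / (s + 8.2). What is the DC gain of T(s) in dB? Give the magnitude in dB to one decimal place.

32.7 dB

T(0) = 353 / 8.2 = 43.049
20 log₁₀(43.049) = 32.68 dB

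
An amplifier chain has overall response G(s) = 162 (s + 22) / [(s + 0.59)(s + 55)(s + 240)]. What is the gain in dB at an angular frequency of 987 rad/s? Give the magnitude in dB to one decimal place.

|j987 + 22| = √(987² + 22²) = 987.2
|j987 + 0.59| = √(987² + 0.59²) = 987
|j987 + 55| = √(987² + 55²) = 988.5
|j987 + 240| = √(987² + 240²) = 1016
|G(j987)| = 162 × 987.2 / (987 × 988.5 × 1016) = 0.00016138
20 log₁₀(0.00016138) = -75.84 dB

-75.8 dB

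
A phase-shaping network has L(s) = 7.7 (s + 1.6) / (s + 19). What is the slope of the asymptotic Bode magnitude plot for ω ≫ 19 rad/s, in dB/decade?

With 1 zero and 1 pole, the high-frequency asymptotic slope is 20 × (1 − 1) = 0 dB/decade.

0 dB/decade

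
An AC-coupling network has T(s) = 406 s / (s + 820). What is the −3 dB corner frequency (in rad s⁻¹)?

820 rad s⁻¹

For a single-pole high-pass, the −3 dB point is at the pole: ω = 820 rad s⁻¹.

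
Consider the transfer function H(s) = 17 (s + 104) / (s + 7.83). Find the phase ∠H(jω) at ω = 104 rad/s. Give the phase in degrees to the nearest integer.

∠(j104 + 104) = arctan(104/104) = 45.00°
∠(j104 + 7.83) = arctan(104/7.83) = 85.69°
∠H(j104) = 45.00° − 85.69° = -40.69°

-41°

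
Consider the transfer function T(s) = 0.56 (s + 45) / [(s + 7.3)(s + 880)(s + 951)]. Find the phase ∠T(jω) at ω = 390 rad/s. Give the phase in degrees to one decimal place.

∠(j390 + 45) = arctan(390/45) = 83.42°
∠(j390 + 7.3) = arctan(390/7.3) = 88.93°
∠(j390 + 880) = arctan(390/880) = 23.90°
∠(j390 + 951) = arctan(390/951) = 22.30°
∠T(j390) = 83.42° − (88.93° + 23.90° + 22.30°) = -51.71°

-51.7°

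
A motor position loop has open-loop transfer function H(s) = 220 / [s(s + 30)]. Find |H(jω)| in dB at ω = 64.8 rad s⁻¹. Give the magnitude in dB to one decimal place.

-26.5 dB

|j64.8 + 30| = √(64.8² + 30²) = 71.41
|j64.8| = 64.8
|H(j64.8)| = 220 / (71.41 × 64.8) = 0.047545
20 log₁₀(0.047545) = -26.46 dB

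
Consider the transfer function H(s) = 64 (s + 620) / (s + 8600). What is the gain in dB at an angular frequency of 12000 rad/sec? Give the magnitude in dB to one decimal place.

|j12000 + 620| = √(12000² + 620²) = 1.202e+04
|j12000 + 8600| = √(12000² + 8600²) = 1.476e+04
|H(j12000)| = 64 × 1.202e+04 / 1.476e+04 = 52.09
20 log₁₀(52.09) = 34.34 dB

34.3 dB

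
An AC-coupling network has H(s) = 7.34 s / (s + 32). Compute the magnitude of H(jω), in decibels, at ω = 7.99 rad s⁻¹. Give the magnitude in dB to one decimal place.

|j7.99| = 7.99
|j7.99 + 32| = √(7.99² + 32²) = 32.98
|H(j7.99)| = 7.34 × 7.99 / 32.98 = 1.7781
20 log₁₀(1.7781) = 5.00 dB

5.0 dB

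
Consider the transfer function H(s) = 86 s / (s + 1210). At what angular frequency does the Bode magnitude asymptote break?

1210 rad s⁻¹

The single real pole at s = −1210 gives a corner at ω = 1210 rad s⁻¹.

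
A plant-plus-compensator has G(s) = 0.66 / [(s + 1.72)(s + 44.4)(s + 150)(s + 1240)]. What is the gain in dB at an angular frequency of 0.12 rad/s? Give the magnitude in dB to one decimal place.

-146.7 dB

|j0.12 + 1.72| = √(0.12² + 1.72²) = 1.724
|j0.12 + 44.4| = √(0.12² + 44.4²) = 44.4
|j0.12 + 150| = √(0.12² + 150²) = 150
|j0.12 + 1240| = √(0.12² + 1240²) = 1240
|G(j0.12)| = 0.66 / (1.724 × 44.4 × 150 × 1240) = 4.6351e-08
20 log₁₀(4.6351e-08) = -146.68 dB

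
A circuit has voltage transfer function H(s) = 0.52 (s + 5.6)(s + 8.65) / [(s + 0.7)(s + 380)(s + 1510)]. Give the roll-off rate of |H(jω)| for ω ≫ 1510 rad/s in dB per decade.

With 2 zeros and 3 poles, the high-frequency asymptotic slope is 20 × (2 − 3) = -20 dB/decade.

-20 dB/decade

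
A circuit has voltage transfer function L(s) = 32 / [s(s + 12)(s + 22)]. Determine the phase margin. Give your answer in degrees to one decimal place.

Gain crossover: |L(jω)| = 1 at ω ≈ 0.121 rad/s.
∠L(j0.121) = −90° − arctan(0.121/12) − arctan(0.121/22) ≈ -90.89°
PM = 180° + (-90.89°) = 89.11°

89.1 deg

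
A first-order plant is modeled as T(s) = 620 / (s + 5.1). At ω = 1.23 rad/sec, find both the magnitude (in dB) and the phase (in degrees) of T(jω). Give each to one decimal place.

|T| = 41.5 dB, ∠T = -13.6°

|j1.23 + 5.1| = √(1.23² + 5.1²) = 5.246
|T(j1.23)| = 620 / 5.246 = 118.18
20 log₁₀(118.18) = 41.45 dB
∠(j1.23 + 5.1) = arctan(1.23/5.1) = 13.56°
∠T(j1.23) = −13.56° = -13.56°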